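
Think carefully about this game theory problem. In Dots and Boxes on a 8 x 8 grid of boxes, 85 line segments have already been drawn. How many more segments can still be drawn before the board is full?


Grid: 8 x 8 boxes, i.e. 9 rows and 9 columns of dots.
Horizontal edges: (rows + 1) * cols = 9 * 8 = 72
Vertical edges: rows * (cols + 1) = 8 * 9 = 72
Total edges: 72 + 72 = 144
Edges drawn: 85
Remaining: 144 - 85 = 59

59


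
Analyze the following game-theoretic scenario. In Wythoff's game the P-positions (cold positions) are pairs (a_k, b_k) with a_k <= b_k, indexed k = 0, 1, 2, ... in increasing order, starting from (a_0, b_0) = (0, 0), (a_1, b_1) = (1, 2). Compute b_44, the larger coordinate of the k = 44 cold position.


By Wythoff's theorem, a_k = floor(k * phi) and b_k = floor(k * phi^2) = a_k + k, where phi = (1 + sqrt(5))/2 is the golden ratio.
phi = (1 + sqrt(5))/2 = 1.618034
phi^2 = phi + 1 = 2.618034
k = 44
k * phi^2 = 44 * 2.618034 = 115.193496
b_44 = floor(k * phi^2) = 115 (check: a_44 + k = 71 + 44 = 115)

115


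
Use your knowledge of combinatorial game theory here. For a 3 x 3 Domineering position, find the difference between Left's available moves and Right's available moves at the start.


Board is 3 x 3 (rows x cols).
Left (vertical) placements: (rows-1) * cols = 2 * 3 = 6
Right (horizontal) placements: rows * (cols-1) = 3 * 2 = 6
Advantage = Left - Right = 6 - 6 = 0

0


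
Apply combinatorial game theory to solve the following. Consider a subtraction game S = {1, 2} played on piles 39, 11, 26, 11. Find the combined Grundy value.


Subtraction set: {1, 2}
For this subtraction set, G(n) = n mod 3 (period = max + 1 = 3).
Pile 1 (size 39): G(39) = 39 mod 3 = 0
Pile 2 (size 11): G(11) = 11 mod 3 = 2
Pile 3 (size 26): G(26) = 26 mod 3 = 2
Pile 4 (size 11): G(11) = 11 mod 3 = 2
Total Grundy value = XOR of all: 0 XOR 2 XOR 2 XOR 2 = 2

2


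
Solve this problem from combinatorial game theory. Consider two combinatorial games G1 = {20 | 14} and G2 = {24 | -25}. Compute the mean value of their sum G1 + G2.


G1 = {20 | 14}, G2 = {24 | -25}
Each is a switch {a | b} with numbers a > b; its mean value is (a + b)/2, and mean value is additive over game sums: m(G1 + G2) = m(G1) + m(G2).
Mean of G1 = (20 + (14))/2 = 34/2 = 17
Mean of G2 = (24 + (-25))/2 = -1/2 = -1/2
Mean of G1 + G2 = 17 + -1/2 = 33/2

33/2


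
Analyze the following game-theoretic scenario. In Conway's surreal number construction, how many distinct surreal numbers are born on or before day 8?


Day 0: {|} = 0 is born. Count = 1.
Day n: the number of surreal numbers born by day n is 2^(n+1) - 1.
By day 0: 2^1 - 1 = 1
By day 1: 2^2 - 1 = 3
By day 2: 2^3 - 1 = 7
By day 3: 2^4 - 1 = 15
By day 4: 2^5 - 1 = 31
By day 5: 2^6 - 1 = 63
By day 6: 2^7 - 1 = 127
By day 7: 2^8 - 1 = 255
By day 8: 2^9 - 1 = 511
By day 8: 511 surreal numbers.

511


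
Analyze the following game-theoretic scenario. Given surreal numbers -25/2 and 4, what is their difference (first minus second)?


x = -25/2, y = 4
Converting to common denominator: 2
x = -25/2, y = 8/2
x - y = -25/2 - 4 = -33/2

-33/2


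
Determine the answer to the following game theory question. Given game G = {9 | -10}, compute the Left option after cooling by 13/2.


Original game: {9 | -10} (a switch {a | b} with a > b).
Cooling by t (for t below the temperature (a - b)/2 = 19/2) taxes each move by t: {a | b} cooled by t is {a - t | b + t}.
Cooling amount: t = 13/2
Cooled Left option: 9 - 13/2 = 5/2
Cooled Right option: -10 + 13/2 = -7/2
Cooled game: {5/2 | -7/2}
Left option = 5/2

5/2


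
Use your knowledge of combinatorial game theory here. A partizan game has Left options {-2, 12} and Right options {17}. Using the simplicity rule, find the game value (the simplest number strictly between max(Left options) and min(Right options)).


Left options: {-2, 12}, max = 12
Right options: {17}, min = 17
All options are numbers and max(Left) < min(Right), so by the simplicity theorem the value is the simplest (earliest-born) number strictly between 12 and 17.
Integers 13 through 16 all lie strictly between 12 and 17.
Among integers, the simplest (lowest birthday = smallest |n|; 0 is born on day 0, +-n on day n) is 13.
No non-integer in the interval can be simpler: if x is a non-integer in the interval, then floor(x) or ceil(x) also lies in the interval (the interval contains an integer), and both are proper prefixes of x's sign expansion, i.e. born earlier. So the game value is 13.
Game value = 13

13


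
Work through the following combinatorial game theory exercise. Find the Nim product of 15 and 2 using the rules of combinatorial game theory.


Nim multiplication is bilinear over XOR: (u XOR v) * w = (u*w) XOR (v*w).
So we split each operand into its bit components and XOR the pairwise Nim products.
15 = 1 + 2 + 4 + 8 (as XOR of powers of 2).
2 = 2 (as XOR of powers of 2).
Using the standard Nim-product table on single bits:
  2*2 = 3,   2*4 = 8,   2*8 = 12,
  4*4 = 6,   4*8 = 11,  8*8 = 13,
and  1*x = x (identity), k*l = l*k (commutative).
Pairwise Nim products:
  1 * 2 = 2
  2 * 2 = 3
  4 * 2 = 8
  8 * 2 = 12
XOR them: 2 XOR 3 XOR 8 XOR 12 = 5.
Result: 15 * 2 = 5 (in Nim).

5


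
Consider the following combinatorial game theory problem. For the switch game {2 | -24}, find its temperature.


The game is {2 | -24}, a switch {a | b} with numbers a > b.
Cooling {a | b} by t gives {a - t | b + t}, which stops being hot when a - t = b + t, i.e. at t = (a - b)/2. So the temperature of a switch is (a - b)/2.
Temperature = (Left option - Right option) / 2
= (2 - (-24)) / 2
= 26 / 2
= 13

13


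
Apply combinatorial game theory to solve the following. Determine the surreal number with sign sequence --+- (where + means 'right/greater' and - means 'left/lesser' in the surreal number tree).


Sign expansion: --+-
Rule: track bounds (lo, hi), initially (-inf, +inf). On '+', the current value becomes lo and we move to the simplest number in (value, hi): value + 1 if hi = +inf, otherwise the midpoint (value + hi)/2. On '-', the current value becomes hi and we move to value - 1 if lo = -inf, otherwise the midpoint (lo + value)/2.
Start at 0.
Step 1: sign = -, move left. Bounds: (-inf, 0). Value = -1
Step 2: sign = -, move left. Bounds: (-inf, -1). Value = -2
Step 3: sign = +, move right. Bounds: (-2, -1). Value = -3/2
Step 4: sign = -, move left. Bounds: (-2, -3/2). Value = -7/4
The surreal number with sign expansion --+- is -7/4.

-7/4


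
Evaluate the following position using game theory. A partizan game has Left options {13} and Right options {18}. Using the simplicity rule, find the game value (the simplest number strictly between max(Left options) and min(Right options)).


Left options: {13}, max = 13
Right options: {18}, min = 18
All options are numbers and max(Left) < min(Right), so by the simplicity theorem the value is the simplest (earliest-born) number strictly between 13 and 18.
Integers 14 through 17 all lie strictly between 13 and 18.
Among integers, the simplest (lowest birthday = smallest |n|; 0 is born on day 0, +-n on day n) is 14.
No non-integer in the interval can be simpler: if x is a non-integer in the interval, then floor(x) or ceil(x) also lies in the interval (the interval contains an integer), and both are proper prefixes of x's sign expansion, i.e. born earlier. So the game value is 14.
Game value = 14

14


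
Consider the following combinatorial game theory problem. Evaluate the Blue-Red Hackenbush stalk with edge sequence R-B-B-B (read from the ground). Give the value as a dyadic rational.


Edges (from ground): R-B-B-B
By Berlekamp's sign-expansion rule, a Blue-Red Hackenbush stalk has the value of the surreal number whose sign sequence is the edge sequence with B -> + and R -> -.
Sign sequence: -+++
Trace the sign expansion in the surreal number tree, starting from 0:
Edge 1: R (sign -) -> bounds (-inf, 0), value = -1
Edge 2: B (sign +) -> bounds (-1, 0), value = -1/2
Edge 3: B (sign +) -> bounds (-1/2, 0), value = -1/4
Edge 4: B (sign +) -> bounds (-1/4, 0), value = -1/8
Game value = -1/8

-1/8


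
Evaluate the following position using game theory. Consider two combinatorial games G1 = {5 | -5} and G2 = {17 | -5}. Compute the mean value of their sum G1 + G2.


G1 = {5 | -5}, G2 = {17 | -5}
Each is a switch {a | b} with numbers a > b; its mean value is (a + b)/2, and mean value is additive over game sums: m(G1 + G2) = m(G1) + m(G2).
Mean of G1 = (5 + (-5))/2 = 0/2 = 0
Mean of G2 = (17 + (-5))/2 = 12/2 = 6
Mean of G1 + G2 = 0 + 6 = 6

6


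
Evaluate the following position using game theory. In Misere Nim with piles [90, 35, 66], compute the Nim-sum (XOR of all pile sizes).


We need the XOR (exclusive or) of all pile sizes.
After XOR-ing pile 1 (size 90): 0 XOR 90 = 90
After XOR-ing pile 2 (size 35): 90 XOR 35 = 121
After XOR-ing pile 3 (size 66): 121 XOR 66 = 59
The Nim-value of this position is 59.

59


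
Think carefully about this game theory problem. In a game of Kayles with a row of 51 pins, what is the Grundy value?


Kayles: a move removes 1 or 2 adjacent pins from a contiguous row.
Removing pins from a row of k leaves two independent rows (a, b) with a + b = k - 1 (one pin) or a + b = k - 2 (two pins); an end removal gives a = 0.
By Sprague-Grundy, G(k) = mex{ G(a) XOR G(b) } over all these splits. G(0) = 0.
G(1): splits (0,0):0^0=0 -> mex({0}) = 1
G(2): splits (0,1):0^1=1 (0,0):0^0=0 -> mex({0, 1}) = 2
G(3): splits (0,2):0^2=2 (1,1):1^1=0 (0,1):0^1=1 -> mex({0, 1, 2}) = 3
G(4): splits (0,3):0^3=3 (1,2):1^2=3 (0,2):0^2=2 (1,1):1^1=0 -> mex({0, 2, 3}) = 1
G(5): splits (0,4):0^1=1 (1,3):1^3=2 (2,2):2^2=0 (0,3):0^3=3 (1,2):1^2=3 -> mex({0, 1, 2, 3}) = 4
G(6) = mex({0, 1, 2, 4}) = 3
G(7) = mex({0, 1, 3, 4, 5}) = 2
G(8) = mex({0, 2, 3, 5, 6}) = 1
G(9) = mex({0, 1, 2, 3, 6, 7}) = 4
G(10) = mex({0, 1, 3, 4, 5, 7}) = 2
G(11) = mex({0, 1, 2, 3, 4, 5}) = 6
G(12) = mex({0, 1, 2, 3, 5, 6, 7}) = 4
G(13) = mex({0, 2, 3, 4, 6, 7}) = 1
G(14) = mex({0, 1, 4, 5, 6, 7}) = 2
G(15) = mex({0, 1, 2, 3, 4, 5, 6}) = 7
G(16) = mex({0, 2, 3, 5, 6, 7}) = 1
G(17) = mex({0, 1, 2, 3, 5, 6, 7}) = 4
G(18) = mex({0, 1, 2, 4, 5, 6}) = 3
G(19) = mex({0, 1, 3, 4, 5, 7}) = 2
G(20) = mex({0, 2, 3, 4, 5, 6, 7}) = 1
G(21) = mex({0, 1, 2, 3, 5, 6, 7}) = 4
G(22) = mex({0, 1, 2, 3, 4, 5, 7}) = 6
G(23) = mex({0, 1, 2, 3, 4, 5, 6}) = 7
G(24) = mex({0, 1, 2, 3, 5, 6, 7}) = 4
G(25) = mex({0, 2, 3, 4, 6, 7}) = 1
G(26) = mex({0, 1, 3, 4, 5, 6, 7}) = 2
G(27) = mex({0, 1, 2, 3, 4, 5, 6, 7}) = 8
G(28) = mex({0, 1, 2, 3, 4, 6, 7, 8}) = 5
G(29) = mex({0, 1, 2, 3, 5, 6, 7, 8, 9}) = 4
G(30) = mex({0, 1, 2, 3, 4, 5, 6, 9, 10}) = 7
G(31) = mex({0, 1, 3, 4, 5, 7, 10, 11}) = 2
G(32) = mex({0, 2, 3, 4, 5, 6, 7, 9, 11}) = 1
G(33) = mex({0, 1, 2, 3, 4, 5, 6, 7, 9, 12}) = 8
G(34) = mex({0, 1, 2, 3, 4, 5, 7, 8, 11, 12}) = 6
G(35) = mex({0, 1, 2, 3, 4, 5, 6, 8, 9, 10, 11}) = 7
G(36) = mex({0, 1, 2, 3, 5, 6, 7, 9, 10}) = 4
G(37) = mex({0, 2, 3, 4, 6, 7, 9, 10, 11, 12}) = 1
G(38) = mex({0, 1, 3, 4, 5, 6, 7, 9, 10, 11, 12}) = 2
G(39) = mex({0, 1, 2, 4, 5, 6, 7, 9, 10, 12, 14}) = 3
G(40) = mex({0, 2, 3, 4, 6, 7, 11, 12, 14}) = 1
G(41) = mex({0, 1, 2, 3, 5, 6, 7, 9, 10, 11, 12}) = 4
G(42) = mex({0, 1, 2, 3, 4, 5, 6, 9, 10}) = 7
G(43) = mex({0, 1, 3, 4, 5, 7, 9, 10, 12, 15}) = 2
G(44) = mex({0, 2, 3, 4, 5, 6, 7, 9, 10, 12, 15}) = 1
G(45) = mex({0, 1, 2, 3, 4, 5, 6, 7, 9, 10, 12, 14}) = 8
G(46) = mex({0, 1, 3, 4, 5, 7, 8, 11, 12, 14}) = 2
G(47) = mex({0, 1, 2, 3, 4, 5, 6, 8, 9, 10, 11, 12}) = 7
G(48) = mex({0, 1, 2, 3, 5, 6, 7, 9, 10}) = 4
G(49) = mex({0, 2, 3, 4, 6, 7, 9, 10, 11, 12, 15}) = 1
G(50) = mex({0, 1, 4, 5, 6, 7, 9, 11, 12, 14, 15}) = 2
G(51) = mex({0, 1, 2, 3, 4, 5, 6, 7, 9, 12, 14, 15}) = 8
Therefore G(51) = 8.

8


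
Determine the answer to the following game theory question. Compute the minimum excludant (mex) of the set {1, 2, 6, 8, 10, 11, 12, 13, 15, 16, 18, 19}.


Set = {1, 2, 6, 8, 10, 11, 12, 13, 15, 16, 18, 19}
0 is NOT in the set. This is the mex.
mex = 0

0


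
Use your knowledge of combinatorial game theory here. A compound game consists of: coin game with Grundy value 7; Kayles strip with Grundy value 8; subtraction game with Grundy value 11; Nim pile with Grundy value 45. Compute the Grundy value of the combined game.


By the Sprague-Grundy theorem, the Grundy value of a sum of games is the XOR of individual Grundy values.
coin game: Grundy value = 7. Running XOR: 0 XOR 7 = 7
Kayles strip: Grundy value = 8. Running XOR: 7 XOR 8 = 15
subtraction game: Grundy value = 11. Running XOR: 15 XOR 11 = 4
Nim pile: Grundy value = 45. Running XOR: 4 XOR 45 = 41
The combined Grundy value is 41.

41


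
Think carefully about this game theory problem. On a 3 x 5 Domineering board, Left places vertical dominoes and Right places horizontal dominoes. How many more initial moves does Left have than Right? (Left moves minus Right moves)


Board is 3 x 5 (rows x cols).
Left (vertical) placements: (rows-1) * cols = 2 * 5 = 10
Right (horizontal) placements: rows * (cols-1) = 3 * 4 = 12
Advantage = Left - Right = 10 - 12 = -2

-2


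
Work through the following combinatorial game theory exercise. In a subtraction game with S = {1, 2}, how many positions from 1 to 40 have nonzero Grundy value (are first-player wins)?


Subtraction set S = {1, 2}, so G(n) = n mod 3.
G(n) = 0 when n is a multiple of 3.
Multiples of 3 in [1, 40]: 13
N-positions (nonzero Grundy) = 40 - 13 = 27

27


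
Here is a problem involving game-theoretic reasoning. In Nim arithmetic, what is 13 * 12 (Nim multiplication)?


Nim multiplication is bilinear over XOR: (u XOR v) * w = (u*w) XOR (v*w).
So we split each operand into its bit components and XOR the pairwise Nim products.
13 = 1 + 4 + 8 (as XOR of powers of 2).
12 = 4 + 8 (as XOR of powers of 2).
Using the standard Nim-product table on single bits:
  2*2 = 3,   2*4 = 8,   2*8 = 12,
  4*4 = 6,   4*8 = 11,  8*8 = 13,
and  1*x = x (identity), k*l = l*k (commutative).
Pairwise Nim products:
  1 * 4 = 4
  1 * 8 = 8
  4 * 4 = 6
  4 * 8 = 11
  8 * 4 = 11
  8 * 8 = 13
XOR them: 4 XOR 8 XOR 6 XOR 11 XOR 11 XOR 13 = 7.
Result: 13 * 12 = 7 (in Nim).

7


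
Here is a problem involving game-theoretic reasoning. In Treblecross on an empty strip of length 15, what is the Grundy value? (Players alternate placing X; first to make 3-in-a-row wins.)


Treblecross: place X on empty cells; 3-in-a-row wins.
Playing within two cells of an existing X lets the opponent win at once, so sensible play treats the cells i-2..i+2 around each X as dead. The player left with no safe cell loses, so this is a normal-play take-away game on strips of safe cells.
Placing X at cell i (0-indexed) of a strip of k safe cells leaves independent strips of sizes max(0, i-2) and max(0, k-i-3). Hence G(k) = mex{ G(max(0,i-2)) XOR G(max(0,k-i-3)) : 0 <= i < k }, with G(0) = 0.
G(1): splits (0,0):0^0=0 -> mex({0}) = 1
G(2): splits (0,0):0^0=0 -> mex({0}) = 1
G(3): splits (0,0):0^0=0 -> mex({0}) = 1
G(4): splits (0,1):0^1=1 (0,0):0^0=0 -> mex({0, 1}) = 2
G(5): splits (0,2):0^1=1 (0,1):0^1=1 (0,0):0^0=0 -> mex({0, 1}) = 2
G(6) = mex({1}) = 0
G(7) = mex({0, 1, 2}) = 3
G(8) = mex({0, 1, 2}) = 3
G(9) = mex({0, 2}) = 1
G(10) = mex({0, 2, 3}) = 1
G(11) = mex({0, 3}) = 1
G(12) = mex({1, 3}) = 0
G(13) = mex({0, 1, 2, 3}) = 4
G(14) = mex({0, 1, 2}) = 3
G(15) = mex({0, 1, 2}) = 3
Therefore G(15) = 3.

3


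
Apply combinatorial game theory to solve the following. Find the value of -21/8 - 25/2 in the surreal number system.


x = -21/8, y = 25/2
Converting to common denominator: 8
x = -21/8, y = 100/8
x - y = -21/8 - 25/2 = -121/8

-121/8


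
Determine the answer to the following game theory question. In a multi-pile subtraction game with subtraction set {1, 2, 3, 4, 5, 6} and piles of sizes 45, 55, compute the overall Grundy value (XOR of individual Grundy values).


Subtraction set: {1, 2, 3, 4, 5, 6}
For this subtraction set, G(n) = n mod 7 (period = max + 1 = 7).
Pile 1 (size 45): G(45) = 45 mod 7 = 3
Pile 2 (size 55): G(55) = 55 mod 7 = 6
Total Grundy value = XOR of all: 3 XOR 6 = 5

5


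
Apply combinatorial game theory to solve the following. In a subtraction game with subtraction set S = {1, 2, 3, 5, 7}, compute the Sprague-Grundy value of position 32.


The subtraction set is S = {1, 2, 3, 5, 7}.
G(k) = mex{ G(k - s) : s in S, s <= k }. We compute iteratively: G(0) = 0.
G(1) = mex({0}) = 1
G(2) = mex({0, 1}) = 2
G(3) = mex({0, 1, 2}) = 3
G(4) = mex({1, 2, 3}) = 0
G(5) = mex({0, 2, 3}) = 1
G(6) = mex({0, 1, 3}) = 2
G(7) = mex({0, 1, 2}) = 3
G(8) = mex({1, 2, 3}) = 0
G(9) = mex({0, 2, 3}) = 1
G(10) = mex({0, 1, 3}) = 2
Observe that G(4)..G(10) = 0, 1, 2, 3, 0, 1, 2 repeats G(0)..G(6) = 0, 1, 2, 3, 0, 1, 2.
For k >= max(S) = 7, G(k) is determined by the previous 7 values G(k-7)..G(k-1); a window of 7 consecutive values has recurred shifted by 4, so by induction G(k + 4) = G(k) for all k >= 0: the sequence is periodic from the start with period 4.
One period: G(0..3) = 0, 1, 2, 3.
32 mod 4 = 0, so G(32) = G(0) = 0.

0


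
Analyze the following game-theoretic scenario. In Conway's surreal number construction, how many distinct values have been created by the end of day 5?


Day 0: {|} = 0 is born. Count = 1.
Day n: the number of surreal numbers born by day n is 2^(n+1) - 1.
By day 0: 2^1 - 1 = 1
By day 1: 2^2 - 1 = 3
By day 2: 2^3 - 1 = 7
By day 3: 2^4 - 1 = 15
By day 4: 2^5 - 1 = 31
By day 5: 2^6 - 1 = 63
By day 5: 63 surreal numbers.

63


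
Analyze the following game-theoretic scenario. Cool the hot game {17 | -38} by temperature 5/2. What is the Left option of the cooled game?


Original game: {17 | -38} (a switch {a | b} with a > b).
Cooling by t (for t below the temperature (a - b)/2 = 55/2) taxes each move by t: {a | b} cooled by t is {a - t | b + t}.
Cooling amount: t = 5/2
Cooled Left option: 17 - 5/2 = 29/2
Cooled Right option: -38 + 5/2 = -71/2
Cooled game: {29/2 | -71/2}
Left option = 29/2

29/2


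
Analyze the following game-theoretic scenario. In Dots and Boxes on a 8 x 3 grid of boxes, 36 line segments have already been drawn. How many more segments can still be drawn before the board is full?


Grid: 8 x 3 boxes, i.e. 9 rows and 4 columns of dots.
Horizontal edges: (rows + 1) * cols = 9 * 3 = 27
Vertical edges: rows * (cols + 1) = 8 * 4 = 32
Total edges: 27 + 32 = 59
Edges drawn: 36
Remaining: 59 - 36 = 23

23


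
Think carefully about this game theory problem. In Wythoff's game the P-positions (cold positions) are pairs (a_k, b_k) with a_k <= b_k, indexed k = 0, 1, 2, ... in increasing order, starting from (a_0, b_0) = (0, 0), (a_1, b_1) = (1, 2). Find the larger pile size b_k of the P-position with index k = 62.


By Wythoff's theorem, a_k = floor(k * phi) and b_k = floor(k * phi^2) = a_k + k, where phi = (1 + sqrt(5))/2 is the golden ratio.
phi = (1 + sqrt(5))/2 = 1.618034
phi^2 = phi + 1 = 2.618034
k = 62
k * phi^2 = 62 * 2.618034 = 162.318107
b_62 = floor(k * phi^2) = 162 (check: a_62 + k = 100 + 62 = 162)

162


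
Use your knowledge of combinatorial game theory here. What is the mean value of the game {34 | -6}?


Game = {34 | -6}, a switch {a | b} with numbers a > b.
Its thermograph has left wall a - t and right wall b + t, which meet at t = (a - b)/2, where both equal (a + b)/2. So the mast (mean value) is at (a + b)/2.
Mean = (34 + (-6))/2 = 28/2 = 14

14


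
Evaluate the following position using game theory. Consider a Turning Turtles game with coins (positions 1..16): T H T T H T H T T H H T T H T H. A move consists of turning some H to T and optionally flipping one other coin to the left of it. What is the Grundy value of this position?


Coins: T H T T H T H T T H H T T H T H
Key fact: a single head at position k behaves exactly like a Nim heap of size k (turning it to T and optionally flipping a coin at j < k corresponds to moving the heap from k to j, or to 0), and heads combine as a disjunctive sum (two heads at the same place would cancel, matching j XOR j = 0). So the Nim-value is the XOR of the 1-indexed positions of the heads.
Face-up positions (1-indexed): [2, 5, 7, 10, 11, 14, 16]
XOR 0 with 2: 0 XOR 2 = 2
XOR 2 with 5: 2 XOR 5 = 7
XOR 7 with 7: 7 XOR 7 = 0
XOR 0 with 10: 0 XOR 10 = 10
XOR 10 with 11: 10 XOR 11 = 1
XOR 1 with 14: 1 XOR 14 = 15
XOR 15 with 16: 15 XOR 16 = 31
Nim-value = 31

31


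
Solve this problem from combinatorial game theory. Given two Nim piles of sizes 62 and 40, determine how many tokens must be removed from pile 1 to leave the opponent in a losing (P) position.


Piles: 62 and 40
Current XOR: 62 XOR 40 = 22 (non-zero, so this is an N-position).
To make the XOR zero, we need to find a move that balances the piles.
For pile 1 (size 62): target = 62 XOR 22 = 40
We reduce pile 1 from 62 to 40.
Tokens removed: 62 - 40 = 22
Verification: 40 XOR 40 = 0

22


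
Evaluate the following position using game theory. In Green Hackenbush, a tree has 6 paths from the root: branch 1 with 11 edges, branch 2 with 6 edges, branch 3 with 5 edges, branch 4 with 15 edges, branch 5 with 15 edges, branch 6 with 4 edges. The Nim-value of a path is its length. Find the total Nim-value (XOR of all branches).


The tree has 6 branches from the ground vertex.
In Green Hackenbush, the Nim-value of a simple path of length k is k.
Branch 1: length 11, Nim-value = 11
Branch 2: length 6, Nim-value = 6
Branch 3: length 5, Nim-value = 5
Branch 4: length 15, Nim-value = 15
Branch 5: length 15, Nim-value = 15
Branch 6: length 4, Nim-value = 4
Total Nim-value = XOR of all branch values:
0 XOR 11 = 11
11 XOR 6 = 13
13 XOR 5 = 8
8 XOR 15 = 7
7 XOR 15 = 8
8 XOR 4 = 12
Nim-value of the tree = 12

12


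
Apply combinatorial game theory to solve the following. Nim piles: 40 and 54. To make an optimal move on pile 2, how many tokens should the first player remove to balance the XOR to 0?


Piles: 40 and 54
Current XOR: 40 XOR 54 = 30 (non-zero, so this is an N-position).
To make the XOR zero, we need to find a move that balances the piles.
For pile 2 (size 54): target = 54 XOR 30 = 40
We reduce pile 2 from 54 to 40.
Tokens removed: 54 - 40 = 14
Verification: 40 XOR 40 = 0

14


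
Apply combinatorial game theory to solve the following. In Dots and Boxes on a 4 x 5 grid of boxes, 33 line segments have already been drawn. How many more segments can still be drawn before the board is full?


Grid: 4 x 5 boxes, i.e. 5 rows and 6 columns of dots.
Horizontal edges: (rows + 1) * cols = 5 * 5 = 25
Vertical edges: rows * (cols + 1) = 4 * 6 = 24
Total edges: 25 + 24 = 49
Edges drawn: 33
Remaining: 49 - 33 = 16

16


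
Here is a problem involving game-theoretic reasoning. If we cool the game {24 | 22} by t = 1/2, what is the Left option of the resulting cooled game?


Original game: {24 | 22} (a switch {a | b} with a > b).
Cooling by t (for t below the temperature (a - b)/2 = 1) taxes each move by t: {a | b} cooled by t is {a - t | b + t}.
Cooling amount: t = 1/2
Cooled Left option: 24 - 1/2 = 47/2
Cooled Right option: 22 + 1/2 = 45/2
Cooled game: {47/2 | 45/2}
Left option = 47/2

47/2


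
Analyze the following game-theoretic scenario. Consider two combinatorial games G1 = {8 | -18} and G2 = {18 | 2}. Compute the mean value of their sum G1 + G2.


G1 = {8 | -18}, G2 = {18 | 2}
Each is a switch {a | b} with numbers a > b; its mean value is (a + b)/2, and mean value is additive over game sums: m(G1 + G2) = m(G1) + m(G2).
Mean of G1 = (8 + (-18))/2 = -10/2 = -5
Mean of G2 = (18 + (2))/2 = 20/2 = 10
Mean of G1 + G2 = -5 + 10 = 5

5


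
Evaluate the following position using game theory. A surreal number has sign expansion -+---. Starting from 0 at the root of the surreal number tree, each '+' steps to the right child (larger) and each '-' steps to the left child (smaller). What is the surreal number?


Sign expansion: -+---
Rule: track bounds (lo, hi), initially (-inf, +inf). On '+', the current value becomes lo and we move to the simplest number in (value, hi): value + 1 if hi = +inf, otherwise the midpoint (value + hi)/2. On '-', the current value becomes hi and we move to value - 1 if lo = -inf, otherwise the midpoint (lo + value)/2.
Start at 0.
Step 1: sign = -, move left. Bounds: (-inf, 0). Value = -1
Step 2: sign = +, move right. Bounds: (-1, 0). Value = -1/2
Step 3: sign = -, move left. Bounds: (-1, -1/2). Value = -3/4
Step 4: sign = -, move left. Bounds: (-1, -3/4). Value = -7/8
Step 5: sign = -, move left. Bounds: (-1, -7/8). Value = -15/16
The surreal number with sign expansion -+--- is -15/16.

-15/16


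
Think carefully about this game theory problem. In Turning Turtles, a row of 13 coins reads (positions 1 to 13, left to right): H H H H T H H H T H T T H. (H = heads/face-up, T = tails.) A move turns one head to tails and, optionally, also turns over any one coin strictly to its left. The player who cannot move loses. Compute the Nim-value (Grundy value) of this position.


Coins: H H H H T H H H T H T T H
Key fact: a single head at position k behaves exactly like a Nim heap of size k (turning it to T and optionally flipping a coin at j < k corresponds to moving the heap from k to j, or to 0), and heads combine as a disjunctive sum (two heads at the same place would cancel, matching j XOR j = 0). So the Nim-value is the XOR of the 1-indexed positions of the heads.
Face-up positions (1-indexed): [1, 2, 3, 4, 6, 7, 8, 10, 13]
XOR 0 with 1: 0 XOR 1 = 1
XOR 1 with 2: 1 XOR 2 = 3
XOR 3 with 3: 3 XOR 3 = 0
XOR 0 with 4: 0 XOR 4 = 4
XOR 4 with 6: 4 XOR 6 = 2
XOR 2 with 7: 2 XOR 7 = 5
XOR 5 with 8: 5 XOR 8 = 13
XOR 13 with 10: 13 XOR 10 = 7
XOR 7 with 13: 7 XOR 13 = 10
Nim-value = 10

10


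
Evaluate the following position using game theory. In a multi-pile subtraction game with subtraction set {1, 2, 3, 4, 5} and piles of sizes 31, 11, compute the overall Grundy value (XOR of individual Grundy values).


Subtraction set: {1, 2, 3, 4, 5}
For this subtraction set, G(n) = n mod 6 (period = max + 1 = 6).
Pile 1 (size 31): G(31) = 31 mod 6 = 1
Pile 2 (size 11): G(11) = 11 mod 6 = 5
Total Grundy value = XOR of all: 1 XOR 5 = 4

4


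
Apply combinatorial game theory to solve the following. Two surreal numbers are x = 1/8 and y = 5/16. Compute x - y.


x = 1/8, y = 5/16
Converting to common denominator: 16
x = 2/16, y = 5/16
x - y = 1/8 - 5/16 = -3/16

-3/16


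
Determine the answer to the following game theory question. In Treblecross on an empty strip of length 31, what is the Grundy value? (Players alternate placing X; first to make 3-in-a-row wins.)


Treblecross: place X on empty cells; 3-in-a-row wins.
Playing within two cells of an existing X lets the opponent win at once, so sensible play treats the cells i-2..i+2 around each X as dead. The player left with no safe cell loses, so this is a normal-play take-away game on strips of safe cells.
Placing X at cell i (0-indexed) of a strip of k safe cells leaves independent strips of sizes max(0, i-2) and max(0, k-i-3). Hence G(k) = mex{ G(max(0,i-2)) XOR G(max(0,k-i-3)) : 0 <= i < k }, with G(0) = 0.
G(1): splits (0,0):0^0=0 -> mex({0}) = 1
G(2): splits (0,0):0^0=0 -> mex({0}) = 1
G(3): splits (0,0):0^0=0 -> mex({0}) = 1
G(4): splits (0,1):0^1=1 (0,0):0^0=0 -> mex({0, 1}) = 2
G(5): splits (0,2):0^1=1 (0,1):0^1=1 (0,0):0^0=0 -> mex({0, 1}) = 2
G(6) = mex({1}) = 0
G(7) = mex({0, 1, 2}) = 3
G(8) = mex({0, 1, 2}) = 3
G(9) = mex({0, 2}) = 1
G(10) = mex({0, 2, 3}) = 1
G(11) = mex({0, 3}) = 1
G(12) = mex({1, 3}) = 0
G(13) = mex({0, 1, 2, 3}) = 4
G(14) = mex({0, 1, 2}) = 3
G(15) = mex({0, 1, 2}) = 3
G(16) = mex({0, 1, 2, 4}) = 3
G(17) = mex({0, 1, 3, 4}) = 2
G(18) = mex({0, 1, 3, 4}) = 2
G(19) = mex({0, 1, 3, 5}) = 2
G(20) = mex({0, 1, 2, 3, 5}) = 4
G(21) = mex({0, 1, 2, 3, 5}) = 4
G(22) = mex({1, 2, 6}) = 0
G(23) = mex({0, 1, 2, 3, 4, 6}) = 5
G(24) = mex({0, 1, 2, 3, 4}) = 5
G(25) = mex({0, 1, 3, 4, 7}) = 2
G(26) = mex({0, 1, 3, 4, 5, 7}) = 2
G(27) = mex({0, 1, 3, 5}) = 2
G(28) = mex({0, 1, 2, 5}) = 3
G(29) = mex({0, 1, 2, 4, 5, 6}) = 3
G(30) = mex({1, 2, 4, 6}) = 0
G(31) = mex({0, 1, 2, 3, 4, 6}) = 5
Therefore G(31) = 5.

5


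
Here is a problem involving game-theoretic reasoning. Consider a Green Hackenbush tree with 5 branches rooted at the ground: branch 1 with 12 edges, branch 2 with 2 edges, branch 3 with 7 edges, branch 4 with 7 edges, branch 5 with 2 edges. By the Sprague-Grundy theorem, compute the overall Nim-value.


The tree has 5 branches from the ground vertex.
In Green Hackenbush, the Nim-value of a simple path of length k is k.
Branch 1: length 12, Nim-value = 12
Branch 2: length 2, Nim-value = 2
Branch 3: length 7, Nim-value = 7
Branch 4: length 7, Nim-value = 7
Branch 5: length 2, Nim-value = 2
Total Nim-value = XOR of all branch values:
0 XOR 12 = 12
12 XOR 2 = 14
14 XOR 7 = 9
9 XOR 7 = 14
14 XOR 2 = 12
Nim-value of the tree = 12

12


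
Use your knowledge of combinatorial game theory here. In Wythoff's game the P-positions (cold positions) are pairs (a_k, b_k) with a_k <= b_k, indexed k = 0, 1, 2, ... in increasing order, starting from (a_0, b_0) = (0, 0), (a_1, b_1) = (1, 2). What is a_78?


By Wythoff's theorem, a_k = floor(k * phi) and b_k = floor(k * phi^2) = a_k + k, where phi = (1 + sqrt(5))/2 is the golden ratio.
phi = (1 + sqrt(5))/2 = 1.618034
k = 78
k * phi = 78 * 1.618034 = 126.206651
a_78 = floor(k * phi) = 126

126


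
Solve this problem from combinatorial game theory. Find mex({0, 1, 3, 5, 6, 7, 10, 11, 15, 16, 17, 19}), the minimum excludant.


Set = {0, 1, 3, 5, 6, 7, 10, 11, 15, 16, 17, 19}
0 is in the set.
1 is in the set.
2 is NOT in the set. This is the mex.
mex = 2

2


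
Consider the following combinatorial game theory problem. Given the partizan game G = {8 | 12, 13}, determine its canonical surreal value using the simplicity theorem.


Left options: {8}, max = 8
Right options: {12, 13}, min = 12
All options are numbers and max(Left) < min(Right), so by the simplicity theorem the value is the simplest (earliest-born) number strictly between 8 and 12.
Integers 9 through 11 all lie strictly between 8 and 12.
Among integers, the simplest (lowest birthday = smallest |n|; 0 is born on day 0, +-n on day n) is 9.
No non-integer in the interval can be simpler: if x is a non-integer in the interval, then floor(x) or ceil(x) also lies in the interval (the interval contains an integer), and both are proper prefixes of x's sign expansion, i.e. born earlier. So the game value is 9.
Game value = 9

9


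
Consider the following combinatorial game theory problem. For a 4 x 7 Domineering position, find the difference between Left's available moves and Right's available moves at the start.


Board is 4 x 7 (rows x cols).
Left (vertical) placements: (rows-1) * cols = 3 * 7 = 21
Right (horizontal) placements: rows * (cols-1) = 4 * 6 = 24
Advantage = Left - Right = 21 - 24 = -3

-3


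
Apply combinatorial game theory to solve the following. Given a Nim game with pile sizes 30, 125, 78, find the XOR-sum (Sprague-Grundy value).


We need the XOR (exclusive or) of all pile sizes.
After XOR-ing pile 1 (size 30): 0 XOR 30 = 30
After XOR-ing pile 2 (size 125): 30 XOR 125 = 99
After XOR-ing pile 3 (size 78): 99 XOR 78 = 45
The Nim-value of this position is 45.

45


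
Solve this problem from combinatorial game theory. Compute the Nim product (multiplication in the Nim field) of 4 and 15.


Nim multiplication is bilinear over XOR: (u XOR v) * w = (u*w) XOR (v*w).
So we split each operand into its bit components and XOR the pairwise Nim products.
4 = 4 (as XOR of powers of 2).
15 = 1 + 2 + 4 + 8 (as XOR of powers of 2).
Using the standard Nim-product table on single bits:
  2*2 = 3,   2*4 = 8,   2*8 = 12,
  4*4 = 6,   4*8 = 11,  8*8 = 13,
and  1*x = x (identity), k*l = l*k (commutative).
Pairwise Nim products:
  4 * 1 = 4
  4 * 2 = 8
  4 * 4 = 6
  4 * 8 = 11
XOR them: 4 XOR 8 XOR 6 XOR 11 = 1.
Result: 4 * 15 = 1 (in Nim).

1


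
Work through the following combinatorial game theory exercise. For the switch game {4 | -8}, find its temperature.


The game is {4 | -8}, a switch {a | b} with numbers a > b.
Cooling {a | b} by t gives {a - t | b + t}, which stops being hot when a - t = b + t, i.e. at t = (a - b)/2. So the temperature of a switch is (a - b)/2.
Temperature = (Left option - Right option) / 2
= (4 - (-8)) / 2
= 12 / 2
= 6

6


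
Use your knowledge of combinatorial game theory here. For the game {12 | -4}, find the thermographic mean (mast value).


Game = {12 | -4}, a switch {a | b} with numbers a > b.
Its thermograph has left wall a - t and right wall b + t, which meet at t = (a - b)/2, where both equal (a + b)/2. So the mast (mean value) is at (a + b)/2.
Mean = (12 + (-4))/2 = 8/2 = 4

4


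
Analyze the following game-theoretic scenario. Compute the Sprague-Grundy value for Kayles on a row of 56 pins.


Kayles: a move removes 1 or 2 adjacent pins from a contiguous row.
Removing pins from a row of k leaves two independent rows (a, b) with a + b = k - 1 (one pin) or a + b = k - 2 (two pins); an end removal gives a = 0.
By Sprague-Grundy, G(k) = mex{ G(a) XOR G(b) } over all these splits. G(0) = 0.
G(1): splits (0,0):0^0=0 -> mex({0}) = 1
G(2): splits (0,1):0^1=1 (0,0):0^0=0 -> mex({0, 1}) = 2
G(3): splits (0,2):0^2=2 (1,1):1^1=0 (0,1):0^1=1 -> mex({0, 1, 2}) = 3
G(4): splits (0,3):0^3=3 (1,2):1^2=3 (0,2):0^2=2 (1,1):1^1=0 -> mex({0, 2, 3}) = 1
G(5): splits (0,4):0^1=1 (1,3):1^3=2 (2,2):2^2=0 (0,3):0^3=3 (1,2):1^2=3 -> mex({0, 1, 2, 3}) = 4
G(6) = mex({0, 1, 2, 4}) = 3
G(7) = mex({0, 1, 3, 4, 5}) = 2
G(8) = mex({0, 2, 3, 5, 6}) = 1
G(9) = mex({0, 1, 2, 3, 6, 7}) = 4
G(10) = mex({0, 1, 3, 4, 5, 7}) = 2
G(11) = mex({0, 1, 2, 3, 4, 5}) = 6
G(12) = mex({0, 1, 2, 3, 5, 6, 7}) = 4
G(13) = mex({0, 2, 3, 4, 6, 7}) = 1
G(14) = mex({0, 1, 4, 5, 6, 7}) = 2
G(15) = mex({0, 1, 2, 3, 4, 5, 6}) = 7
G(16) = mex({0, 2, 3, 5, 6, 7}) = 1
G(17) = mex({0, 1, 2, 3, 5, 6, 7}) = 4
G(18) = mex({0, 1, 2, 4, 5, 6}) = 3
G(19) = mex({0, 1, 3, 4, 5, 7}) = 2
G(20) = mex({0, 2, 3, 4, 5, 6, 7}) = 1
G(21) = mex({0, 1, 2, 3, 5, 6, 7}) = 4
G(22) = mex({0, 1, 2, 3, 4, 5, 7}) = 6
G(23) = mex({0, 1, 2, 3, 4, 5, 6}) = 7
G(24) = mex({0, 1, 2, 3, 5, 6, 7}) = 4
G(25) = mex({0, 2, 3, 4, 6, 7}) = 1
G(26) = mex({0, 1, 3, 4, 5, 6, 7}) = 2
G(27) = mex({0, 1, 2, 3, 4, 5, 6, 7}) = 8
G(28) = mex({0, 1, 2, 3, 4, 6, 7, 8}) = 5
G(29) = mex({0, 1, 2, 3, 5, 6, 7, 8, 9}) = 4
G(30) = mex({0, 1, 2, 3, 4, 5, 6, 9, 10}) = 7
G(31) = mex({0, 1, 3, 4, 5, 7, 10, 11}) = 2
G(32) = mex({0, 2, 3, 4, 5, 6, 7, 9, 11}) = 1
G(33) = mex({0, 1, 2, 3, 4, 5, 6, 7, 9, 12}) = 8
G(34) = mex({0, 1, 2, 3, 4, 5, 7, 8, 11, 12}) = 6
G(35) = mex({0, 1, 2, 3, 4, 5, 6, 8, 9, 10, 11}) = 7
G(36) = mex({0, 1, 2, 3, 5, 6, 7, 9, 10}) = 4
G(37) = mex({0, 2, 3, 4, 6, 7, 9, 10, 11, 12}) = 1
G(38) = mex({0, 1, 3, 4, 5, 6, 7, 9, 10, 11, 12}) = 2
G(39) = mex({0, 1, 2, 4, 5, 6, 7, 9, 10, 12, 14}) = 3
G(40) = mex({0, 2, 3, 4, 6, 7, 11, 12, 14}) = 1
G(41) = mex({0, 1, 2, 3, 5, 6, 7, 9, 10, 11, 12}) = 4
G(42) = mex({0, 1, 2, 3, 4, 5, 6, 9, 10}) = 7
G(43) = mex({0, 1, 3, 4, 5, 7, 9, 10, 12, 15}) = 2
G(44) = mex({0, 2, 3, 4, 5, 6, 7, 9, 10, 12, 15}) = 1
G(45) = mex({0, 1, 2, 3, 4, 5, 6, 7, 9, 10, 12, 14}) = 8
G(46) = mex({0, 1, 3, 4, 5, 7, 8, 11, 12, 14}) = 2
G(47) = mex({0, 1, 2, 3, 4, 5, 6, 8, 9, 10, 11, 12}) = 7
G(48) = mex({0, 1, 2, 3, 5, 6, 7, 9, 10}) = 4
G(49) = mex({0, 2, 3, 4, 6, 7, 9, 10, 11, 12, 15}) = 1
G(50) = mex({0, 1, 4, 5, 6, 7, 9, 11, 12, 14, 15}) = 2
G(51) = mex({0, 1, 2, 3, 4, 5, 6, 7, 9, 12, 14, 15}) = 8
G(52) = mex({0, 2, 3, 4, 5, 6, 7, 8, 11, 12, 15}) = 1
G(53) = mex({0, 1, 2, 3, 5, 6, 7, 8, 9, 10, 11, 12}) = 4
G(54) = mex({0, 1, 2, 3, 4, 5, 6, 9, 10}) = 7
G(55) = mex({0, 1, 3, 4, 5, 7, 9, 10, 11, 12}) = 2
G(56) = mex({0, 2, 3, 4, 5, 6, 7, 9, 10, 11, 12, 13, 14}) = 1
Therefore G(56) = 1.

1


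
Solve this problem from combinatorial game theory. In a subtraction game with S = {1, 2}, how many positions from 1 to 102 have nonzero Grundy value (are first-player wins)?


Subtraction set S = {1, 2}, so G(n) = n mod 3.
G(n) = 0 when n is a multiple of 3.
Multiples of 3 in [1, 102]: 34
N-positions (nonzero Grundy) = 102 - 34 = 68

68


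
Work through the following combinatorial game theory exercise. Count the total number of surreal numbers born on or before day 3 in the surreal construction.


Day 0: {|} = 0 is born. Count = 1.
Day n: the number of surreal numbers born by day n is 2^(n+1) - 1.
By day 0: 2^1 - 1 = 1
By day 1: 2^2 - 1 = 3
By day 2: 2^3 - 1 = 7
By day 3: 2^4 - 1 = 15
By day 3: 15 surreal numbers.

15


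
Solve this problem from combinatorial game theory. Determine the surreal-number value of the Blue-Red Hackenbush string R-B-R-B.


Edges (from ground): R-B-R-B
By Berlekamp's sign-expansion rule, a Blue-Red Hackenbush stalk has the value of the surreal number whose sign sequence is the edge sequence with B -> + and R -> -.
Sign sequence: -+-+
Trace the sign expansion in the surreal number tree, starting from 0:
Edge 1: R (sign -) -> bounds (-inf, 0), value = -1
Edge 2: B (sign +) -> bounds (-1, 0), value = -1/2
Edge 3: R (sign -) -> bounds (-1, -1/2), value = -3/4
Edge 4: B (sign +) -> bounds (-3/4, -1/2), value = -5/8
Game value = -5/8

-5/8


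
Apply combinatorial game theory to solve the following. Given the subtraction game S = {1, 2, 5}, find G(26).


The subtraction set is S = {1, 2, 5}.
G(k) = mex{ G(k - s) : s in S, s <= k }. We compute iteratively: G(0) = 0.
G(1) = mex({0}) = 1
G(2) = mex({0, 1}) = 2
G(3) = mex({1, 2}) = 0
G(4) = mex({0, 2}) = 1
G(5) = mex({0, 1}) = 2
G(6) = mex({1, 2}) = 0
G(7) = mex({0, 2}) = 1
Observe that G(3)..G(7) = 0, 1, 2, 0, 1 repeats G(0)..G(4) = 0, 1, 2, 0, 1.
For k >= max(S) = 5, G(k) is determined by the previous 5 values G(k-5)..G(k-1); a window of 5 consecutive values has recurred shifted by 3, so by induction G(k + 3) = G(k) for all k >= 0: the sequence is periodic from the start with period 3.
One period: G(0..2) = 0, 1, 2.
26 mod 3 = 2, so G(26) = G(2) = 2.

2


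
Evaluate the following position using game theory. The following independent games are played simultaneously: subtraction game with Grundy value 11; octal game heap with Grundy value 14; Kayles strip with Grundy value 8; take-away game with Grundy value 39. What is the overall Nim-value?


By the Sprague-Grundy theorem, the Grundy value of a sum of games is the XOR of individual Grundy values.
subtraction game: Grundy value = 11. Running XOR: 0 XOR 11 = 11
octal game heap: Grundy value = 14. Running XOR: 11 XOR 14 = 5
Kayles strip: Grundy value = 8. Running XOR: 5 XOR 8 = 13
take-away game: Grundy value = 39. Running XOR: 13 XOR 39 = 42
The combined Grundy value is 42.

42


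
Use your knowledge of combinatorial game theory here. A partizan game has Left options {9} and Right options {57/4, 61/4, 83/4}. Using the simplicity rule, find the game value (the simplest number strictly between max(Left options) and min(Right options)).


Left options: {9}, max = 9
Right options: {57/4, 61/4, 83/4}, min = 57/4
All options are numbers and max(Left) < min(Right), so by the simplicity theorem the value is the simplest (earliest-born) number strictly between 9 and 57/4.
Integers 10 through 14 all lie strictly between 9 and 57/4.
Among integers, the simplest (lowest birthday = smallest |n|; 0 is born on day 0, +-n on day n) is 10.
No non-integer in the interval can be simpler: if x is a non-integer in the interval, then floor(x) or ceil(x) also lies in the interval (the interval contains an integer), and both are proper prefixes of x's sign expansion, i.e. born earlier. So the game value is 10.
Game value = 10

10


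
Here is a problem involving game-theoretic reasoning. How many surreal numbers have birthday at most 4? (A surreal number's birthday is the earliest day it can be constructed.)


Day 0: {|} = 0 is born. Count = 1.
Day n: the number of surreal numbers born by day n is 2^(n+1) - 1.
By day 0: 2^1 - 1 = 1
By day 1: 2^2 - 1 = 3
By day 2: 2^3 - 1 = 7
By day 3: 2^4 - 1 = 15
By day 4: 2^5 - 1 = 31
By day 4: 31 surreal numbers.

31


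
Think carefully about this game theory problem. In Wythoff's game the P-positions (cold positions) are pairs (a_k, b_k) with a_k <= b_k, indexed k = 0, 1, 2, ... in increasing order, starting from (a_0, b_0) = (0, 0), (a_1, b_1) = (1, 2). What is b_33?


By Wythoff's theorem, a_k = floor(k * phi) and b_k = floor(k * phi^2) = a_k + k, where phi = (1 + sqrt(5))/2 is the golden ratio.
phi = (1 + sqrt(5))/2 = 1.618034
phi^2 = phi + 1 = 2.618034
k = 33
k * phi^2 = 33 * 2.618034 = 86.395122
b_33 = floor(k * phi^2) = 86 (check: a_33 + k = 53 + 33 = 86)

86
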